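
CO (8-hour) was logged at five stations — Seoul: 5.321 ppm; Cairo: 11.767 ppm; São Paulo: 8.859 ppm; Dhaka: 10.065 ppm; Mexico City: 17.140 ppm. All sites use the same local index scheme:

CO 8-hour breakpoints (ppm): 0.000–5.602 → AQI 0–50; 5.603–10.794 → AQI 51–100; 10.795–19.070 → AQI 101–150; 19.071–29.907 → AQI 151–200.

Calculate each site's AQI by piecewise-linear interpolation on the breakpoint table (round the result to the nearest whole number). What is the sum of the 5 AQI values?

Seoul 5.321: bracket 0.000–5.602 → index 0–50; slope 50/5.602, offset 5.321.
AQI = 0 + 50/5.602·5.321 ≈ 47.49 ⇒ 47.
Cairo: 11.767 lies in 10.795–19.070, so I_lo=101, I_hi=150, C_lo=10.795, C_hi=19.070.
(150−101)/(19.070−10.795) × (11.767−10.795) + 101 = 49/8.275 × 0.972 + 101 ≈ 106.76 → 107.
São Paulo 8.859: bracket 5.603–10.794 → index 51–100; slope 49/5.191, offset 3.256.
AQI = 51 + 49/5.191·3.256 ≈ 81.73 ⇒ 82.
Dhaka: 10.065 ∈ [5.603, 10.794] ↔ index [51, 100].
51 + (10.065−5.603)·(100−51)/(10.794−5.603) = 51 + 4.462·49/5.191 ≈ 93.12, so AQI = 93.
Mexico City: row 10.795–19.070 (AQI 101–150). (150−101)·(17.140−10.795)/(19.070−10.795) + 101 = 49·6.345/8.275 + 101 ≈ 138.57 → 139.
AQIs: Seoul=47, Cairo=107, São Paulo=82, Dhaka=93, Mexico City=139. Sum = 47 + 107 + 82 + 93 + 139 = 468.

468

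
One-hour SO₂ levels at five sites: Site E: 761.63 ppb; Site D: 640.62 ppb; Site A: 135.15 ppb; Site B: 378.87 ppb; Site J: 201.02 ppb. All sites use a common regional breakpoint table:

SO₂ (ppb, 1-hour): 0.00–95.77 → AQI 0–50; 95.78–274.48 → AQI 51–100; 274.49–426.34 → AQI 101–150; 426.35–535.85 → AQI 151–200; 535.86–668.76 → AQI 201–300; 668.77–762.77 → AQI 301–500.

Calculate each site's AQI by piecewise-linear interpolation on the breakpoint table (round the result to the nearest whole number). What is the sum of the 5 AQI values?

1054

Site E: 761.63 ∈ [668.77, 762.77] ↔ index [301, 500].
301 + (761.63−668.77)·(500−301)/(762.77−668.77) = 301 + 92.86·199/94.00 ≈ 497.59, so AQI = 498.
Site D 640.62: bracket 535.86–668.76 → index 201–300; slope 99/132.90, offset 104.76.
AQI = 201 + 99/132.90·104.76 ≈ 279.04 ⇒ 279.
Site A: row 95.78–274.48 (AQI 51–100). (100−51)·(135.15−95.78)/(274.48−95.78) + 51 = 49·39.37/178.70 + 51 ≈ 61.80 → 62.
Site B: 378.87 lies in 274.49–426.34, so I_lo=101, I_hi=150, C_lo=274.49, C_hi=426.34.
(150−101)/(426.34−274.49) × (378.87−274.49) + 101 = 49/151.85 × 104.38 + 101 ≈ 134.68 → 135.
Site J: 201.02 ∈ [95.78, 274.48] ↔ index [51, 100].
51 + (201.02−95.78)·(100−51)/(274.48−95.78) = 51 + 105.24·49/178.70 ≈ 79.86, so AQI = 80.
AQIs: Site E=498, Site D=279, Site A=62, Site B=135, Site J=80. Sum = 498 + 279 + 62 + 135 + 80 = 1054.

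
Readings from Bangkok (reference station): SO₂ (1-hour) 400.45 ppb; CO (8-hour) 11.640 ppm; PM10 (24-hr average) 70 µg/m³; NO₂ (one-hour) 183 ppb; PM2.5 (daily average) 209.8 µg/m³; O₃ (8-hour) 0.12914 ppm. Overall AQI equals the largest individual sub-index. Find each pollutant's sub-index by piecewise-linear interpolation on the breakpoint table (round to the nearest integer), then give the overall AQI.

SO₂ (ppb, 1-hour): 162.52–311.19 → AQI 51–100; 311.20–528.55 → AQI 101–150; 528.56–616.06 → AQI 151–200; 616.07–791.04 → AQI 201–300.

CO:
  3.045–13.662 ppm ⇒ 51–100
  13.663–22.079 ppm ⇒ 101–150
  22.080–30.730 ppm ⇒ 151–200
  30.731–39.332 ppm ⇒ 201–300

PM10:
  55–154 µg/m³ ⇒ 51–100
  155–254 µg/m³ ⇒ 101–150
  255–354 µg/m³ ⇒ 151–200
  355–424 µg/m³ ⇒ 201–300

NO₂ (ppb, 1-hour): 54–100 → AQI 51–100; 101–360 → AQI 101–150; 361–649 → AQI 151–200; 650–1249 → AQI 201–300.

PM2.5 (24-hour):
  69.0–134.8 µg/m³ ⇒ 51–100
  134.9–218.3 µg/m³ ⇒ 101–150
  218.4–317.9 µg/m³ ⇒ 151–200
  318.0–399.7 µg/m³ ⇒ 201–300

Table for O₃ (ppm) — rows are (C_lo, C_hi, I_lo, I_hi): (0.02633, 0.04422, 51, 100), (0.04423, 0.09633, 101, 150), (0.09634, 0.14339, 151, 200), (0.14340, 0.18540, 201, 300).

185

SO₂ 400.45: bracket 311.20–528.55 → index 101–150; slope 49/217.35, offset 89.25.
AQI = 101 + 49/217.35·89.25 ≈ 121.12 ⇒ 121.
CO: row 3.045–13.662 (AQI 51–100). (100−51)·(11.640−3.045)/(13.662−3.045) + 51 = 49·8.595/10.617 + 51 ≈ 90.67 → 91.
PM10: 70 ∈ [55, 154] ↔ index [51, 100].
51 + (70−55)·(100−51)/(154−55) = 51 + 15·49/99 ≈ 58.42, so AQI = 58.
NO₂: 183 ∈ [101, 360] ↔ index [101, 150].
101 + (183−101)·(150−101)/(360−101) = 101 + 82·49/259 ≈ 116.51, so AQI = 117.
PM2.5: 209.8 lies in 134.9–218.3, so I_lo=101, I_hi=150, C_lo=134.9, C_hi=218.3.
(150−101)/(218.3−134.9) × (209.8−134.9) + 101 = 49/83.4 × 74.9 + 101 ≈ 145.01 → 145.
O₃ 0.12914: bracket 0.09634–0.14339 → index 151–200; slope 49/0.04705, offset 0.03280.
AQI = 151 + 49/0.04705·0.03280 ≈ 185.16 ⇒ 185.
Sub-indices: SO₂→121, CO→91, PM10→58, NO₂→117, PM2.5→145, O₃→185. Overall AQI = max = 185; dominant pollutant is O₃.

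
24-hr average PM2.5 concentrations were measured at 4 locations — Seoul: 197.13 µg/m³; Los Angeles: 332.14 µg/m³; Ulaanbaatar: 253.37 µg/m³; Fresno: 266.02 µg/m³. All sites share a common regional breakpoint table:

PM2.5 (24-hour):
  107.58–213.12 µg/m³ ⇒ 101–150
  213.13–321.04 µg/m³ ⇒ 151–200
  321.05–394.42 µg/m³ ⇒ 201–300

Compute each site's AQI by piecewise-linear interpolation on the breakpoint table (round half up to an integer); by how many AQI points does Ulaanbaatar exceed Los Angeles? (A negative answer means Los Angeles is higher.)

-47

Seoul: row 107.58–213.12 (AQI 101–150). (150−101)·(197.13−107.58)/(213.12−107.58) + 101 = 49·89.55/105.54 + 101 ≈ 142.58 → 143.
Los Angeles: 332.14 ∈ [321.05, 394.42] ↔ index [201, 300].
201 + (332.14−321.05)·(300−201)/(394.42−321.05) = 201 + 11.09·99/73.37 ≈ 215.96, so AQI = 216.
Ulaanbaatar 253.37: bracket 213.13–321.04 → index 151–200; slope 49/107.91, offset 40.24.
AQI = 151 + 49/107.91·40.24 ≈ 169.27 ⇒ 169.
Fresno: 266.02 lies in 213.13–321.04, so I_lo=151, I_hi=200, C_lo=213.13, C_hi=321.04.
(200−151)/(321.04−213.13) × (266.02−213.13) + 151 = 49/107.91 × 52.89 + 151 ≈ 175.02 → 175.
AQIs: Seoul=143, Los Angeles=216, Ulaanbaatar=169, Fresno=175. Ulaanbaatar (169) − Los Angeles (216) = -47.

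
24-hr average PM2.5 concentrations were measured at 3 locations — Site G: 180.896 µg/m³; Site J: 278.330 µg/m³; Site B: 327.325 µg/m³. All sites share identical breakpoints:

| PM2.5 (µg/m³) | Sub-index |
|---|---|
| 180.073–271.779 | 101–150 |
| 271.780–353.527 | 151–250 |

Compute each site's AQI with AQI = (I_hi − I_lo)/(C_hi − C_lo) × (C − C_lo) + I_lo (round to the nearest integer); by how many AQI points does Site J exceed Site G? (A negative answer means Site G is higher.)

Site G: row 180.073–271.779 (AQI 101–150). (150−101)·(180.896−180.073)/(271.779−180.073) + 101 = 49·0.823/91.706 + 101 ≈ 101.44 → 101.
Site J 278.330: bracket 271.780–353.527 → index 151–250; slope 99/81.747, offset 6.550.
AQI = 151 + 99/81.747·6.550 ≈ 158.93 ⇒ 159.
Site B 327.325: bracket 271.780–353.527 → index 151–250; slope 99/81.747, offset 55.545.
AQI = 151 + 99/81.747·55.545 ≈ 218.27 ⇒ 218.
AQIs: Site G=101, Site J=159, Site B=218. Site J (159) − Site G (101) = 58.

58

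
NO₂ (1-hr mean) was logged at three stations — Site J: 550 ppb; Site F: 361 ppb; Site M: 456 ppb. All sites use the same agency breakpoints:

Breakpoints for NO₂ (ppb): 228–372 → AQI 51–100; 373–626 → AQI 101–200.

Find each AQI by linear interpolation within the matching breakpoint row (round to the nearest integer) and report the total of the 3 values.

399

Site J: 550 lies in 373–626, so I_lo=101, I_hi=200, C_lo=373, C_hi=626.
(200−101)/(626−373) × (550−373) + 101 = 99/253 × 177 + 101 ≈ 170.26 → 170.
Site F: 361 lies in 228–372, so I_lo=51, I_hi=100, C_lo=228, C_hi=372.
(100−51)/(372−228) × (361−228) + 51 = 49/144 × 133 + 51 ≈ 96.26 → 96.
Site M: row 373–626 (AQI 101–200). (200−101)·(456−373)/(626−373) + 101 = 99·83/253 + 101 ≈ 133.48 → 133.
AQIs: Site J=170, Site F=96, Site M=133. Sum = 170 + 96 + 133 = 399.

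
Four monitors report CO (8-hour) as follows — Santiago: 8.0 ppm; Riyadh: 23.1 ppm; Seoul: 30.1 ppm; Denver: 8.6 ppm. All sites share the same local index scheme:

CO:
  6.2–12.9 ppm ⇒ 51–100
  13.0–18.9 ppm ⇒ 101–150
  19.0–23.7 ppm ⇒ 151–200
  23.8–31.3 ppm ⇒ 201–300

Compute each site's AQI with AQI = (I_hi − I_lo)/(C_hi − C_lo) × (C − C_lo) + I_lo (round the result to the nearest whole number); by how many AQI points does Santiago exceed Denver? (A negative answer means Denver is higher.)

Santiago: 8.0 ∈ [6.2, 12.9] ↔ index [51, 100].
51 + (8.0−6.2)·(100−51)/(12.9−6.2) = 51 + 1.8·49/6.7 ≈ 64.16, so AQI = 64.
Riyadh: 23.1 ∈ [19.0, 23.7] ↔ index [151, 200].
151 + (23.1−19.0)·(200−151)/(23.7−19.0) = 151 + 4.1·49/4.7 ≈ 193.74, so AQI = 194.
Seoul: 30.1 ∈ [23.8, 31.3] ↔ index [201, 300].
201 + (30.1−23.8)·(300−201)/(31.3−23.8) = 201 + 6.3·99/7.5 ≈ 284.16, so AQI = 284.
Denver: row 6.2–12.9 (AQI 51–100). (100−51)·(8.6−6.2)/(12.9−6.2) + 51 = 49·2.4/6.7 + 51 ≈ 68.55 → 69.
AQIs: Santiago=64, Riyadh=194, Seoul=284, Denver=69. Santiago (64) − Denver (69) = -5.

-5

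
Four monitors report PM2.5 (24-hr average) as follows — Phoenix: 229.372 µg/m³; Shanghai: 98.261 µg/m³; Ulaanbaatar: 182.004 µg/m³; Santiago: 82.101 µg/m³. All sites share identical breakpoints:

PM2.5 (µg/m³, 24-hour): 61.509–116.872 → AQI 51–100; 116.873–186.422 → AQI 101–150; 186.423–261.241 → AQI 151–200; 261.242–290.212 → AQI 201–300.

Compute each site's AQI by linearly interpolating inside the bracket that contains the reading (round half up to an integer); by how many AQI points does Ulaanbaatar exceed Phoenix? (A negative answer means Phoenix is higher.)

-32

Phoenix: 229.372 ∈ [186.423, 261.241] ↔ index [151, 200].
151 + (229.372−186.423)·(200−151)/(261.241−186.423) = 151 + 42.949·49/74.818 ≈ 179.13, so AQI = 179.
Shanghai: 98.261 lies in 61.509–116.872, so I_lo=51, I_hi=100, C_lo=61.509, C_hi=116.872.
(100−51)/(116.872−61.509) × (98.261−61.509) + 51 = 49/55.363 × 36.752 + 51 ≈ 83.53 → 84.
Ulaanbaatar: 182.004 ∈ [116.873, 186.422] ↔ index [101, 150].
101 + (182.004−116.873)·(150−101)/(186.422−116.873) = 101 + 65.131·49/69.549 ≈ 146.89, so AQI = 147.
Santiago: row 61.509–116.872 (AQI 51–100). (100−51)·(82.101−61.509)/(116.872−61.509) + 51 = 49·20.592/55.363 + 51 ≈ 69.23 → 69.
AQIs: Phoenix=179, Shanghai=84, Ulaanbaatar=147, Santiago=69. Ulaanbaatar (147) − Phoenix (179) = -32.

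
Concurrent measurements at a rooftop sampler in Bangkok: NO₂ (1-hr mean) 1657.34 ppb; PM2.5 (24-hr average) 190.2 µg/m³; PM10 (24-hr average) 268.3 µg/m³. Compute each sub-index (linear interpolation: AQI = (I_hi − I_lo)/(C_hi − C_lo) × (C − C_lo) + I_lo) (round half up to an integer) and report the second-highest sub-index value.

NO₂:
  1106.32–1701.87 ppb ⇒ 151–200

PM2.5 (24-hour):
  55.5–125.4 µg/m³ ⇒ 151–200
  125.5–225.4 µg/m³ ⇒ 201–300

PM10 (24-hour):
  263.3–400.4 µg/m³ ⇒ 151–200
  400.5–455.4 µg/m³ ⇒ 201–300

196

NO₂: row 1106.32–1701.87 (AQI 151–200). (200−151)·(1657.34−1106.32)/(1701.87−1106.32) + 151 = 49·551.02/595.55 + 151 ≈ 196.34 → 196.
PM2.5: row 125.5–225.4 (AQI 201–300). (300−201)·(190.2−125.5)/(225.4−125.5) + 201 = 99·64.7/99.9 + 201 ≈ 265.12 → 265.
PM10: 268.3 lies in 263.3–400.4, so I_lo=151, I_hi=200, C_lo=263.3, C_hi=400.4.
(200−151)/(400.4−263.3) × (268.3−263.3) + 151 = 49/137.1 × 5.0 + 151 ≈ 152.79 → 153.
Sub-indices: NO₂→196, PM2.5→265, PM10→153. Ranked high→low: 265, 196, 153. Second-highest sub-index = 196.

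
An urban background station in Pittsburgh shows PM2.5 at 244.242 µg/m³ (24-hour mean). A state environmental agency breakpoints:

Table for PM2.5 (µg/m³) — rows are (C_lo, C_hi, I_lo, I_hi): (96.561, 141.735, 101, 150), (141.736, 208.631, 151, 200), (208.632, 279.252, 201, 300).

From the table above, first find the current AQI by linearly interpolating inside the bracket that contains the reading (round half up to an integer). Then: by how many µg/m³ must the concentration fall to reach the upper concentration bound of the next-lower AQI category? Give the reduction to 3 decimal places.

35.611

PM2.5: row 208.632–279.252 (AQI 201–300). (300−201)·(244.242−208.632)/(279.252−208.632) + 201 = 99·35.610/70.620 + 201 ≈ 250.92 → 251.
Current AQI 251 is in the Very Unhealthy range (201–300). The next-lower category tops out at AQI 200, whose upper concentration bound is 208.631 µg/m³.
Reduction needed = 244.242 − 208.631 = 35.611 µg/m³.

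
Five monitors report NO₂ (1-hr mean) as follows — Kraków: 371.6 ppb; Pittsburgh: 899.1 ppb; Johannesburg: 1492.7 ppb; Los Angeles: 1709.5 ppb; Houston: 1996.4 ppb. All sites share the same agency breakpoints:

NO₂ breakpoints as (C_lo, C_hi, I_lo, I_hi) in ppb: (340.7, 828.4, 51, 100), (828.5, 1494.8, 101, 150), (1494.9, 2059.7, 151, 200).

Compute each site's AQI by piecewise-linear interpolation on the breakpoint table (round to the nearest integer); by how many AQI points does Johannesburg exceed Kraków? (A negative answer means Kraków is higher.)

96

Kraków 371.6: bracket 340.7–828.4 → index 51–100; slope 49/487.7, offset 30.9.
AQI = 51 + 49/487.7·30.9 ≈ 54.10 ⇒ 54.
Pittsburgh: 899.1 ∈ [828.5, 1494.8] ↔ index [101, 150].
101 + (899.1−828.5)·(150−101)/(1494.8−828.5) = 101 + 70.6·49/666.3 ≈ 106.19, so AQI = 106.
Johannesburg 1492.7: bracket 828.5–1494.8 → index 101–150; slope 49/666.3, offset 664.2.
AQI = 101 + 49/666.3·664.2 ≈ 149.85 ⇒ 150.
Los Angeles 1709.5: bracket 1494.9–2059.7 → index 151–200; slope 49/564.8, offset 214.6.
AQI = 151 + 49/564.8·214.6 ≈ 169.62 ⇒ 170.
Houston: row 1494.9–2059.7 (AQI 151–200). (200−151)·(1996.4−1494.9)/(2059.7−1494.9) + 151 = 49·501.5/564.8 + 151 ≈ 194.51 → 195.
AQIs: Kraków=54, Pittsburgh=106, Johannesburg=150, Los Angeles=170, Houston=195. Johannesburg (150) − Kraków (54) = 96.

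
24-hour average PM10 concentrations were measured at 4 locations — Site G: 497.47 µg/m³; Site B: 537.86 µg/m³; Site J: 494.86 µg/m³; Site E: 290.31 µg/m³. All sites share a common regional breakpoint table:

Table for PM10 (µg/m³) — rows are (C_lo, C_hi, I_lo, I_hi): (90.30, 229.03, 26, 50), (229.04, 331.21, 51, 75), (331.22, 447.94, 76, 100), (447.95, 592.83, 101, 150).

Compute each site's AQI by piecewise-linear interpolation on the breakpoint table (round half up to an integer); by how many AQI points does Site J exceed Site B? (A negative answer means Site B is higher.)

Site G: row 447.95–592.83 (AQI 101–150). (150−101)·(497.47−447.95)/(592.83−447.95) + 101 = 49·49.52/144.88 + 101 ≈ 117.75 → 118.
Site B: 537.86 ∈ [447.95, 592.83] ↔ index [101, 150].
101 + (537.86−447.95)·(150−101)/(592.83−447.95) = 101 + 89.91·49/144.88 ≈ 131.41, so AQI = 131.
Site J: 494.86 lies in 447.95–592.83, so I_lo=101, I_hi=150, C_lo=447.95, C_hi=592.83.
(150−101)/(592.83−447.95) × (494.86−447.95) + 101 = 49/144.88 × 46.91 + 101 ≈ 116.87 → 117.
Site E: 290.31 ∈ [229.04, 331.21] ↔ index [51, 75].
51 + (290.31−229.04)·(75−51)/(331.21−229.04) = 51 + 61.27·24/102.17 ≈ 65.39, so AQI = 65.
AQIs: Site G=118, Site B=131, Site J=117, Site E=65. Site J (117) − Site B (131) = -14.

-14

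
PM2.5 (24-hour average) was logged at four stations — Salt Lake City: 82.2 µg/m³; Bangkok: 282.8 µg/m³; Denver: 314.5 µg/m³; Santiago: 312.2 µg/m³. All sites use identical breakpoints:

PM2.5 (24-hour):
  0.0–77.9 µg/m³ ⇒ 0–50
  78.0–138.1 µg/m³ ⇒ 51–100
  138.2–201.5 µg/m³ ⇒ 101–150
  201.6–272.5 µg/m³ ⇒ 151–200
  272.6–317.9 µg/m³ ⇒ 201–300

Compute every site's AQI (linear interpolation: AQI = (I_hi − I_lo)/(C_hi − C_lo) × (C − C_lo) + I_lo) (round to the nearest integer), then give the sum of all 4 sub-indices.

858

Salt Lake City: 82.2 ∈ [78.0, 138.1] ↔ index [51, 100].
51 + (82.2−78.0)·(100−51)/(138.1−78.0) = 51 + 4.2·49/60.1 ≈ 54.42, so AQI = 54.
Bangkok: 282.8 lies in 272.6–317.9, so I_lo=201, I_hi=300, C_lo=272.6, C_hi=317.9.
(300−201)/(317.9−272.6) × (282.8−272.6) + 201 = 99/45.3 × 10.2 + 201 ≈ 223.29 → 223.
Denver: row 272.6–317.9 (AQI 201–300). (300−201)·(314.5−272.6)/(317.9−272.6) + 201 = 99·41.9/45.3 + 201 ≈ 292.57 → 293.
Santiago: row 272.6–317.9 (AQI 201–300). (300−201)·(312.2−272.6)/(317.9−272.6) + 201 = 99·39.6/45.3 + 201 ≈ 287.54 → 288.
AQIs: Salt Lake City=54, Bangkok=223, Denver=293, Santiago=288. Sum = 54 + 223 + 293 + 288 = 858.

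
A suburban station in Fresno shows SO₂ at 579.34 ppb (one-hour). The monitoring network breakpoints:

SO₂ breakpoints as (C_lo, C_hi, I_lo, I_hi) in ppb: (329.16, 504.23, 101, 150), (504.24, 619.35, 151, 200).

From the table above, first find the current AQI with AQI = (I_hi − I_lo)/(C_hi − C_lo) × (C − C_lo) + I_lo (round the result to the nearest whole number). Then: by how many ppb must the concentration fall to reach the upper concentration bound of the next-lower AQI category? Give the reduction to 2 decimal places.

75.11

SO₂: 579.34 lies in 504.24–619.35, so I_lo=151, I_hi=200, C_lo=504.24, C_hi=619.35.
(200−151)/(619.35−504.24) × (579.34−504.24) + 151 = 49/115.11 × 75.10 + 151 ≈ 182.97 → 183.
Current AQI 183 is in the Unhealthy range (151–200). The next-lower category tops out at AQI 150, whose upper concentration bound is 504.23 ppb.
Reduction needed = 579.34 − 504.23 = 75.11 ppb.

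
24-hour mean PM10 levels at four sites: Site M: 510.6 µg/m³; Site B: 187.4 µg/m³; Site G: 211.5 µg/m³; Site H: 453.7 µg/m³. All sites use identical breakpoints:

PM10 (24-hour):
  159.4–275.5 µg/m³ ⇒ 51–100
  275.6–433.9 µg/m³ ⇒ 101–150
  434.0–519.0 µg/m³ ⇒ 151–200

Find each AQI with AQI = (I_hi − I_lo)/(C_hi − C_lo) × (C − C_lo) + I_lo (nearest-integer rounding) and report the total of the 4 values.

Site M: 510.6 lies in 434.0–519.0, so I_lo=151, I_hi=200, C_lo=434.0, C_hi=519.0.
(200−151)/(519.0−434.0) × (510.6−434.0) + 151 = 49/85.0 × 76.6 + 151 ≈ 195.16 → 195.
Site B 187.4: bracket 159.4–275.5 → index 51–100; slope 49/116.1, offset 28.0.
AQI = 51 + 49/116.1·28.0 ≈ 62.82 ⇒ 63.
Site G: 211.5 lies in 159.4–275.5, so I_lo=51, I_hi=100, C_lo=159.4, C_hi=275.5.
(100−51)/(275.5−159.4) × (211.5−159.4) + 51 = 49/116.1 × 52.1 + 51 ≈ 72.99 → 73.
Site H 453.7: bracket 434.0–519.0 → index 151–200; slope 49/85.0, offset 19.7.
AQI = 151 + 49/85.0·19.7 ≈ 162.36 ⇒ 162.
AQIs: Site M=195, Site B=63, Site G=73, Site H=162. Sum = 195 + 63 + 73 + 162 = 493.

493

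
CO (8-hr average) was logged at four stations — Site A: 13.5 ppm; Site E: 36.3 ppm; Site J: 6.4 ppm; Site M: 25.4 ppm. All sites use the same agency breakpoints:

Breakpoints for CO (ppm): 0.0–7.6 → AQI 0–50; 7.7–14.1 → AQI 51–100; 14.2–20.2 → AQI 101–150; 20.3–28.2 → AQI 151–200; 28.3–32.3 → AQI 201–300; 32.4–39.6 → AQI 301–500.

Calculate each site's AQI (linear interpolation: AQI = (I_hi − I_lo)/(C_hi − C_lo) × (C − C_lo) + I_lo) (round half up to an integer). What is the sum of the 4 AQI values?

Site A: row 7.7–14.1 (AQI 51–100). (100−51)·(13.5−7.7)/(14.1−7.7) + 51 = 49·5.8/6.4 + 51 ≈ 95.41 → 95.
Site E: 36.3 lies in 32.4–39.6, so I_lo=301, I_hi=500, C_lo=32.4, C_hi=39.6.
(500−301)/(39.6−32.4) × (36.3−32.4) + 301 = 199/7.2 × 3.9 + 301 ≈ 408.79 → 409.
Site J: row 0.0–7.6 (AQI 0–50). (50−0)·(6.4−0.0)/(7.6−0.0) + 0 = 50·6.4/7.6 + 0 ≈ 42.11 → 42.
Site M: 25.4 ∈ [20.3, 28.2] ↔ index [151, 200].
151 + (25.4−20.3)·(200−151)/(28.2−20.3) = 151 + 5.1·49/7.9 ≈ 182.63, so AQI = 183.
AQIs: Site A=95, Site E=409, Site J=42, Site M=183. Sum = 95 + 409 + 42 + 183 = 729.

729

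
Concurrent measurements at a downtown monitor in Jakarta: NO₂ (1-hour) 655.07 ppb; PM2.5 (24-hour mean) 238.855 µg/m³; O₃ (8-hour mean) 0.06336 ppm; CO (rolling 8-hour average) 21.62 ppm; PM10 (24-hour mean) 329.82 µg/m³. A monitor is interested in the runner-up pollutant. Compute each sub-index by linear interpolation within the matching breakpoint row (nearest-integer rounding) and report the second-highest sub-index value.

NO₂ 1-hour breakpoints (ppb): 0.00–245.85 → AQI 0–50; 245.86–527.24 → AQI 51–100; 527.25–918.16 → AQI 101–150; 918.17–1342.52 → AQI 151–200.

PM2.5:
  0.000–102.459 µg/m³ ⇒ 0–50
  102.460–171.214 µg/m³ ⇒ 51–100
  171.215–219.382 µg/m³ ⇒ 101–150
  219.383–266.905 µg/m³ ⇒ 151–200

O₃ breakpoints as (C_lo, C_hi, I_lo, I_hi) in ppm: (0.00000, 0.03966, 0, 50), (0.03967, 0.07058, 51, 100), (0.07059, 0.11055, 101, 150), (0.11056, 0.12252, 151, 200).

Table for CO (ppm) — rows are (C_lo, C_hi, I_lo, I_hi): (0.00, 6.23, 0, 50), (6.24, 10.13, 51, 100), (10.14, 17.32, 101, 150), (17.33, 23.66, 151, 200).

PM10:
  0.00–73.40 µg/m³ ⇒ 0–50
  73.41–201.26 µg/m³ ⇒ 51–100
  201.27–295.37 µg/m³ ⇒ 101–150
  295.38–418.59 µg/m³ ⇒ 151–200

NO₂: row 527.25–918.16 (AQI 101–150). (150−101)·(655.07−527.25)/(918.16−527.25) + 101 = 49·127.82/390.91 + 101 ≈ 117.02 → 117.
PM2.5 238.855: bracket 219.383–266.905 → index 151–200; slope 49/47.522, offset 19.472.
AQI = 151 + 49/47.522·19.472 ≈ 171.08 ⇒ 171.
O₃: row 0.03967–0.07058 (AQI 51–100). (100−51)·(0.06336−0.03967)/(0.07058−0.03967) + 51 = 49·0.02369/0.03091 + 51 ≈ 88.55 → 89.
CO: 21.62 lies in 17.33–23.66, so I_lo=151, I_hi=200, C_lo=17.33, C_hi=23.66.
(200−151)/(23.66−17.33) × (21.62−17.33) + 151 = 49/6.33 × 4.29 + 151 ≈ 184.21 → 184.
PM10: 329.82 ∈ [295.38, 418.59] ↔ index [151, 200].
151 + (329.82−295.38)·(200−151)/(418.59−295.38) = 151 + 34.44·49/123.21 ≈ 164.70, so AQI = 165.
Sub-indices: NO₂→117, PM2.5→171, O₃→89, CO→184, PM10→165. Ranked high→low: 184, 171, 165, 117, 89. Second-highest sub-index = 171.

171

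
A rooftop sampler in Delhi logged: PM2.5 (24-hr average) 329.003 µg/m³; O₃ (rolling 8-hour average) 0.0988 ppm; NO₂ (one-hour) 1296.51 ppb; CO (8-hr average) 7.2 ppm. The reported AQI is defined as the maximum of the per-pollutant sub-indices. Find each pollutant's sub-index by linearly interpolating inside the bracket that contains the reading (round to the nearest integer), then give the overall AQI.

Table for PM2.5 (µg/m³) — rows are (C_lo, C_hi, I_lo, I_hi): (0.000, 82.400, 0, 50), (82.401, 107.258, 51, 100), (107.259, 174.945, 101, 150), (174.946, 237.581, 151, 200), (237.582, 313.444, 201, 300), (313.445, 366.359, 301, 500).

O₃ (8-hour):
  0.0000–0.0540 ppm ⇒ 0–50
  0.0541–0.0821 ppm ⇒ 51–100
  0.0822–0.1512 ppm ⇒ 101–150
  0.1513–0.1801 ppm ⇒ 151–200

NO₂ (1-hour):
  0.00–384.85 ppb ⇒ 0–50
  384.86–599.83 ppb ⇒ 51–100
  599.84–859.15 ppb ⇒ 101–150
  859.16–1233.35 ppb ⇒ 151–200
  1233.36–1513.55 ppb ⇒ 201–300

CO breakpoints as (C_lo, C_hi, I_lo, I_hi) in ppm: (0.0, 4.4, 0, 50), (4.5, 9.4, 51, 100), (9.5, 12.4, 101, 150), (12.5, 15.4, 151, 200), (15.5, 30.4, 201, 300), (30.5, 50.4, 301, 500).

PM2.5: 329.003 ∈ [313.445, 366.359] ↔ index [301, 500].
301 + (329.003−313.445)·(500−301)/(366.359−313.445) = 301 + 15.558·199/52.914 ≈ 359.51, so AQI = 360.
O₃ 0.0988: bracket 0.0822–0.1512 → index 101–150; slope 49/0.0690, offset 0.0166.
AQI = 101 + 49/0.0690·0.0166 ≈ 112.79 ⇒ 113.
NO₂ 1296.51: bracket 1233.36–1513.55 → index 201–300; slope 99/280.19, offset 63.15.
AQI = 201 + 99/280.19·63.15 ≈ 223.31 ⇒ 223.
CO: row 4.5–9.4 (AQI 51–100). (100−51)·(7.2−4.5)/(9.4−4.5) + 51 = 49·2.7/4.9 + 51 ≈ 78.00 → 78.
Sub-indices: PM2.5→360, O₃→113, NO₂→223, CO→78. Overall AQI = max = 360; dominant pollutant is PM2.5.
AQI 360: Hazardous.

360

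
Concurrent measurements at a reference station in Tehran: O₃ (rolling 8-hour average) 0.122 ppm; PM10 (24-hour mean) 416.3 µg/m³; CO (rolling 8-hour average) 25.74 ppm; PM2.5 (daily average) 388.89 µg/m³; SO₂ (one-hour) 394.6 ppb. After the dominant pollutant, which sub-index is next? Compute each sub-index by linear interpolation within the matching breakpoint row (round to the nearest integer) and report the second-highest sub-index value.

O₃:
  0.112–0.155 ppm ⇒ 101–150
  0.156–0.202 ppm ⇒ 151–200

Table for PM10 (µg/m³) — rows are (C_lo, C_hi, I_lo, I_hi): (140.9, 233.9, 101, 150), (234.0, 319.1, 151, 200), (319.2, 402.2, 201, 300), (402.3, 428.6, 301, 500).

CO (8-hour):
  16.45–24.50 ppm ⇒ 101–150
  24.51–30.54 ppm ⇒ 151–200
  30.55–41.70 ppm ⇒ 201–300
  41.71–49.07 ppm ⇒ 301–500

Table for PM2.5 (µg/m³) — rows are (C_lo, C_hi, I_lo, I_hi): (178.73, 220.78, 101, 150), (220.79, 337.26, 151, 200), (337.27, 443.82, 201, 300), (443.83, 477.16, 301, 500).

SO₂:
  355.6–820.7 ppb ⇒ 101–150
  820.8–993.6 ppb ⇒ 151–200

249

O₃: 0.122 lies in 0.112–0.155, so I_lo=101, I_hi=150, C_lo=0.112, C_hi=0.155.
(150−101)/(0.155−0.112) × (0.122−0.112) + 101 = 49/0.043 × 0.010 + 101 ≈ 112.40 → 112.
PM10: row 402.3–428.6 (AQI 301–500). (500−301)·(416.3−402.3)/(428.6−402.3) + 301 = 199·14.0/26.3 + 301 ≈ 406.93 → 407.
CO: row 24.51–30.54 (AQI 151–200). (200−151)·(25.74−24.51)/(30.54−24.51) + 151 = 49·1.23/6.03 + 151 ≈ 161.00 → 161.
PM2.5: 388.89 lies in 337.27–443.82, so I_lo=201, I_hi=300, C_lo=337.27, C_hi=443.82.
(300−201)/(443.82−337.27) × (388.89−337.27) + 201 = 99/106.55 × 51.62 + 201 ≈ 248.96 → 249.
SO₂: row 355.6–820.7 (AQI 101–150). (150−101)·(394.6−355.6)/(820.7−355.6) + 101 = 49·39.0/465.1 + 101 ≈ 105.11 → 105.
Sub-indices: O₃→112, PM10→407, CO→161, PM2.5→249, SO₂→105. Ranked high→low: 407, 249, 161, 112, 105. Second-highest sub-index = 249.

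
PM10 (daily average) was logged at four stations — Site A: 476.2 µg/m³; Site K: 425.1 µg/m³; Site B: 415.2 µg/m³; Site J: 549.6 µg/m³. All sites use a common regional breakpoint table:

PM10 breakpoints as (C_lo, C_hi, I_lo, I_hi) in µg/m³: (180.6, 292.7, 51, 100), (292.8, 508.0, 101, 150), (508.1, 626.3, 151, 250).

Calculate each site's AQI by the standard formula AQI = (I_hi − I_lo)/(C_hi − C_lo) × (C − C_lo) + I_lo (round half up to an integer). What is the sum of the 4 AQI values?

589

Site A: row 292.8–508.0 (AQI 101–150). (150−101)·(476.2−292.8)/(508.0−292.8) + 101 = 49·183.4/215.2 + 101 ≈ 142.76 → 143.
Site K: 425.1 lies in 292.8–508.0, so I_lo=101, I_hi=150, C_lo=292.8, C_hi=508.0.
(150−101)/(508.0−292.8) × (425.1−292.8) + 101 = 49/215.2 × 132.3 + 101 ≈ 131.12 → 131.
Site B: row 292.8–508.0 (AQI 101–150). (150−101)·(415.2−292.8)/(508.0−292.8) + 101 = 49·122.4/215.2 + 101 ≈ 128.87 → 129.
Site J: row 508.1–626.3 (AQI 151–250). (250−151)·(549.6−508.1)/(626.3−508.1) + 151 = 99·41.5/118.2 + 151 ≈ 185.76 → 186.
AQIs: Site A=143, Site K=131, Site B=129, Site J=186. Sum = 143 + 131 + 129 + 186 = 589.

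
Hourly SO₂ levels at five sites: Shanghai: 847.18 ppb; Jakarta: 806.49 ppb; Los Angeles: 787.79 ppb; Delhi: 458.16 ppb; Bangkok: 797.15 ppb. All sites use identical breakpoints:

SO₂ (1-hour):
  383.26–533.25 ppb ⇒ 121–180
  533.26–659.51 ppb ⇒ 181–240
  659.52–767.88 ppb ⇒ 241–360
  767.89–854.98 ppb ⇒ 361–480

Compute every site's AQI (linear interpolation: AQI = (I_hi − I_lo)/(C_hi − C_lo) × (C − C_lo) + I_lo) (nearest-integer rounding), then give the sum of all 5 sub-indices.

1822

Shanghai: 847.18 ∈ [767.89, 854.98] ↔ index [361, 480].
361 + (847.18−767.89)·(480−361)/(854.98−767.89) = 361 + 79.29·119/87.09 ≈ 469.34, so AQI = 469.
Jakarta: 806.49 lies in 767.89–854.98, so I_lo=361, I_hi=480, C_lo=767.89, C_hi=854.98.
(480−361)/(854.98−767.89) × (806.49−767.89) + 361 = 119/87.09 × 38.60 + 361 ≈ 413.74 → 414.
Los Angeles: 787.79 lies in 767.89–854.98, so I_lo=361, I_hi=480, C_lo=767.89, C_hi=854.98.
(480−361)/(854.98−767.89) × (787.79−767.89) + 361 = 119/87.09 × 19.90 + 361 ≈ 388.19 → 388.
Delhi 458.16: bracket 383.26–533.25 → index 121–180; slope 59/149.99, offset 74.90.
AQI = 121 + 59/149.99·74.90 ≈ 150.46 ⇒ 150.
Bangkok: row 767.89–854.98 (AQI 361–480). (480−361)·(797.15−767.89)/(854.98−767.89) + 361 = 119·29.26/87.09 + 361 ≈ 400.98 → 401.
AQIs: Shanghai=469, Jakarta=414, Los Angeles=388, Delhi=150, Bangkok=401. Sum = 469 + 414 + 388 + 150 + 401 = 1822.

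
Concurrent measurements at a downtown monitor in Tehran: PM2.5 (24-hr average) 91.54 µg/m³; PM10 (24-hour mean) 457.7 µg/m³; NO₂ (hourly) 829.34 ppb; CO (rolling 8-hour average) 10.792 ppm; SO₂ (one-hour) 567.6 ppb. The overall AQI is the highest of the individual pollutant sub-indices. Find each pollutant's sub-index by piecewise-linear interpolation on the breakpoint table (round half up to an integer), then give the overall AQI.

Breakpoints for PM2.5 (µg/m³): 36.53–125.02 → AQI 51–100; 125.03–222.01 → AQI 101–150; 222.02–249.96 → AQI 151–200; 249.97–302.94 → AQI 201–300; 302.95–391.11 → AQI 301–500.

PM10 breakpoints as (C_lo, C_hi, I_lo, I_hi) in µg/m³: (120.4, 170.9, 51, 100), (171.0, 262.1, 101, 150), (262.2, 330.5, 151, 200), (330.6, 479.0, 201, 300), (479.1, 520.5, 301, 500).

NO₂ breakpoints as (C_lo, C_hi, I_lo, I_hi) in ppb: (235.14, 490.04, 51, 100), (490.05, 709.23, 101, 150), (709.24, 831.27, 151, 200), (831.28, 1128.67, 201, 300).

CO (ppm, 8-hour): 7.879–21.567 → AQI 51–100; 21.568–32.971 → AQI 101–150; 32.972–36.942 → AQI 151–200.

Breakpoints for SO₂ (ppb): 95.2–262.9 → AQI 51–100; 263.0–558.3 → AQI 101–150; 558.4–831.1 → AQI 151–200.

286

PM2.5: row 36.53–125.02 (AQI 51–100). (100−51)·(91.54−36.53)/(125.02−36.53) + 51 = 49·55.01/88.49 + 51 ≈ 81.46 → 81.
PM10: row 330.6–479.0 (AQI 201–300). (300−201)·(457.7−330.6)/(479.0−330.6) + 201 = 99·127.1/148.4 + 201 ≈ 285.79 → 286.
NO₂: 829.34 lies in 709.24–831.27, so I_lo=151, I_hi=200, C_lo=709.24, C_hi=831.27.
(200−151)/(831.27−709.24) × (829.34−709.24) + 151 = 49/122.03 × 120.10 + 151 ≈ 199.23 → 199.
CO 10.792: bracket 7.879–21.567 → index 51–100; slope 49/13.688, offset 2.913.
AQI = 51 + 49/13.688·2.913 ≈ 61.43 ⇒ 61.
SO₂: 567.6 lies in 558.4–831.1, so I_lo=151, I_hi=200, C_lo=558.4, C_hi=831.1.
(200−151)/(831.1−558.4) × (567.6−558.4) + 151 = 49/272.7 × 9.2 + 151 ≈ 152.65 → 153.
Sub-indices: PM2.5→81, PM10→286, NO₂→199, CO→61, SO₂→153. Overall AQI = max = 286; dominant pollutant is PM10.
AQI 286: Very Unhealthy.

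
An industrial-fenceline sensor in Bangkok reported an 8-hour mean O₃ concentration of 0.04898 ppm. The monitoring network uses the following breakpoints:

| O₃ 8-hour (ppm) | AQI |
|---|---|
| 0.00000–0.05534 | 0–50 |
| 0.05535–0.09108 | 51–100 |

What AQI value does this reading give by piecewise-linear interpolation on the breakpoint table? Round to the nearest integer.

44

O₃ 0.04898: bracket 0.00000–0.05534 → index 0–50; slope 50/0.05534, offset 0.04898.
AQI = 0 + 50/0.05534·0.04898 ≈ 44.25 ⇒ 44.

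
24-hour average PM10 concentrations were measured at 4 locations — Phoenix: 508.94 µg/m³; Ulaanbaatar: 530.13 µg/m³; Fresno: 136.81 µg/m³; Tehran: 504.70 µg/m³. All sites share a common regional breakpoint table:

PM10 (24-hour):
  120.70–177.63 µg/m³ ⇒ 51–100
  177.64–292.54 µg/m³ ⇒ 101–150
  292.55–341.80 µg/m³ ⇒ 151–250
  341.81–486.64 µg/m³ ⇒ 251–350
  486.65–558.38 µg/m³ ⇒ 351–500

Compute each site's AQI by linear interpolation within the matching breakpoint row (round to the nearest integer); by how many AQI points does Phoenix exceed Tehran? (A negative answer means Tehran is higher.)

Phoenix: 508.94 lies in 486.65–558.38, so I_lo=351, I_hi=500, C_lo=486.65, C_hi=558.38.
(500−351)/(558.38−486.65) × (508.94−486.65) + 351 = 149/71.73 × 22.29 + 351 ≈ 397.30 → 397.
Ulaanbaatar: row 486.65–558.38 (AQI 351–500). (500−351)·(530.13−486.65)/(558.38−486.65) + 351 = 149·43.48/71.73 + 351 ≈ 441.32 → 441.
Fresno: 136.81 ∈ [120.70, 177.63] ↔ index [51, 100].
51 + (136.81−120.70)·(100−51)/(177.63−120.70) = 51 + 16.11·49/56.93 ≈ 64.87, so AQI = 65.
Tehran 504.70: bracket 486.65–558.38 → index 351–500; slope 149/71.73, offset 18.05.
AQI = 351 + 149/71.73·18.05 ≈ 388.49 ⇒ 388.
AQIs: Phoenix=397, Ulaanbaatar=441, Fresno=65, Tehran=388. Phoenix (397) − Tehran (388) = 9.

9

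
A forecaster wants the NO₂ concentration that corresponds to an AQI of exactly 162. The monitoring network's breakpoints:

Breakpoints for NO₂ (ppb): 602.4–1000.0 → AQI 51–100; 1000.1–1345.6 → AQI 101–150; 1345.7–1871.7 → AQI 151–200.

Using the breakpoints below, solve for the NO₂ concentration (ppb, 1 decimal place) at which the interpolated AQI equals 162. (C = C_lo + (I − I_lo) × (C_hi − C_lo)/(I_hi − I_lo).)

1463.8

AQI 162 lies in the 151–200 band, which corresponds to 1345.7–1871.7 ppb.
C = 1345.7 + (162−151)×(1871.7−1345.7)/(200−151) = 1345.7 + 11×526.0/49 ≈ 1463.782 ppb → 1463.8 ppb to 1 dp.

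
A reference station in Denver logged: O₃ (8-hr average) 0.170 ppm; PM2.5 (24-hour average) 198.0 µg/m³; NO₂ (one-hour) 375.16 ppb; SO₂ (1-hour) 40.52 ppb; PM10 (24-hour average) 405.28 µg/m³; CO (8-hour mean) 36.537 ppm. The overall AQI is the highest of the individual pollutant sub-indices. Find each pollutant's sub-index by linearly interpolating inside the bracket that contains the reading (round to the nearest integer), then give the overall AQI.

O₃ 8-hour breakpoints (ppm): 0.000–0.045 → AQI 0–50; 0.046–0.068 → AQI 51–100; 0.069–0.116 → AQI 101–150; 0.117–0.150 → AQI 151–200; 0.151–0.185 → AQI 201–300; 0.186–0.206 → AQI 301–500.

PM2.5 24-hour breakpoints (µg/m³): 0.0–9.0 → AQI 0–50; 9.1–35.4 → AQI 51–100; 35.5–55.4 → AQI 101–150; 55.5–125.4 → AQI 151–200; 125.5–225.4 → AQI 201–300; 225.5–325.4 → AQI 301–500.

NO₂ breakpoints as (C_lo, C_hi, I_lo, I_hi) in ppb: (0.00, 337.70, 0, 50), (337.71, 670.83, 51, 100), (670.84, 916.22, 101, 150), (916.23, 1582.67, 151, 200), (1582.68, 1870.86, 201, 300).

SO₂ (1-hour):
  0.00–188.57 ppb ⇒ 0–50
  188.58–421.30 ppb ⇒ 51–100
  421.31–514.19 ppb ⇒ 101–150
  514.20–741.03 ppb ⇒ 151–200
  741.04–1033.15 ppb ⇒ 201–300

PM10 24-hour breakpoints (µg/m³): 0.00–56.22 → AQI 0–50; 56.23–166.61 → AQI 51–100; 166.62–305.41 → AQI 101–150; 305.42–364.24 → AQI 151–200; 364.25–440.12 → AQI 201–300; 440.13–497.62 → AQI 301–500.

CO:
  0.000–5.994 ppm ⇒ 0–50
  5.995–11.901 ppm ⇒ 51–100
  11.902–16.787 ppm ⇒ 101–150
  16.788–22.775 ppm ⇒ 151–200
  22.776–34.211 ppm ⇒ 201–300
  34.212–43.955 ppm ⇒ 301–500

O₃ 0.170: bracket 0.151–0.185 → index 201–300; slope 99/0.034, offset 0.019.
AQI = 201 + 99/0.034·0.019 ≈ 256.32 ⇒ 256.
PM2.5 198.0: bracket 125.5–225.4 → index 201–300; slope 99/99.9, offset 72.5.
AQI = 201 + 99/99.9·72.5 ≈ 272.85 ⇒ 273.
NO₂: row 337.71–670.83 (AQI 51–100). (100−51)·(375.16−337.71)/(670.83−337.71) + 51 = 49·37.45/333.12 + 51 ≈ 56.51 → 57.
SO₂: row 0.00–188.57 (AQI 0–50). (50−0)·(40.52−0.00)/(188.57−0.00) + 0 = 50·40.52/188.57 + 0 ≈ 10.74 → 11.
PM10: 405.28 lies in 364.25–440.12, so I_lo=201, I_hi=300, C_lo=364.25, C_hi=440.12.
(300−201)/(440.12−364.25) × (405.28−364.25) + 201 = 99/75.87 × 41.03 + 201 ≈ 254.54 → 255.
CO: row 34.212–43.955 (AQI 301–500). (500−301)·(36.537−34.212)/(43.955−34.212) + 301 = 199·2.325/9.743 + 301 ≈ 348.49 → 348.
Sub-indices: O₃→256, PM2.5→273, NO₂→57, SO₂→11, PM10→255, CO→348. Overall AQI = max = 348; dominant pollutant is CO.

348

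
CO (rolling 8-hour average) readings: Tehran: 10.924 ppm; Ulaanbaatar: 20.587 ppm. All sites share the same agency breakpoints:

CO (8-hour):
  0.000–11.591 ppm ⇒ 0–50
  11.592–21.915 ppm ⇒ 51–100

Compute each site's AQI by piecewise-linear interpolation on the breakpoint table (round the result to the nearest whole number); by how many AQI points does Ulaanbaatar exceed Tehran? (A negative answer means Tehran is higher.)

47

Tehran: 10.924 lies in 0.000–11.591, so I_lo=0, I_hi=50, C_lo=0.000, C_hi=11.591.
(50−0)/(11.591−0.000) × (10.924−0.000) + 0 = 50/11.591 × 10.924 + 0 ≈ 47.12 → 47.
Ulaanbaatar: 20.587 ∈ [11.592, 21.915] ↔ index [51, 100].
51 + (20.587−11.592)·(100−51)/(21.915−11.592) = 51 + 8.995·49/10.323 ≈ 93.70, so AQI = 94.
AQIs: Tehran=47, Ulaanbaatar=94. Ulaanbaatar (94) − Tehran (47) = 47.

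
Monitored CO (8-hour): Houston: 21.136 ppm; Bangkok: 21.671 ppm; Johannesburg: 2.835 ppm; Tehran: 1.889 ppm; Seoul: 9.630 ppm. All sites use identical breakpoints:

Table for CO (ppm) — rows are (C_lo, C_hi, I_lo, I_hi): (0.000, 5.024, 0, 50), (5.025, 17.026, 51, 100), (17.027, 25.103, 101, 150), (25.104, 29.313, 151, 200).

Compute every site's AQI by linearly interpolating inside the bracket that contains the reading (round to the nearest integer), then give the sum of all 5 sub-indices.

372

Houston 21.136: bracket 17.027–25.103 → index 101–150; slope 49/8.076, offset 4.109.
AQI = 101 + 49/8.076·4.109 ≈ 125.93 ⇒ 126.
Bangkok 21.671: bracket 17.027–25.103 → index 101–150; slope 49/8.076, offset 4.644.
AQI = 101 + 49/8.076·4.644 ≈ 129.18 ⇒ 129.
Johannesburg: 2.835 ∈ [0.000, 5.024] ↔ index [0, 50].
0 + (2.835−0.000)·(50−0)/(5.024−0.000) = 0 + 2.835·50/5.024 ≈ 28.21, so AQI = 28.
Tehran 1.889: bracket 0.000–5.024 → index 0–50; slope 50/5.024, offset 1.889.
AQI = 0 + 50/5.024·1.889 ≈ 18.80 ⇒ 19.
Seoul: 9.630 ∈ [5.025, 17.026] ↔ index [51, 100].
51 + (9.630−5.025)·(100−51)/(17.026−5.025) = 51 + 4.605·49/12.001 ≈ 69.80, so AQI = 70.
AQIs: Houston=126, Bangkok=129, Johannesburg=28, Tehran=19, Seoul=70. Sum = 126 + 129 + 28 + 19 + 70 = 372.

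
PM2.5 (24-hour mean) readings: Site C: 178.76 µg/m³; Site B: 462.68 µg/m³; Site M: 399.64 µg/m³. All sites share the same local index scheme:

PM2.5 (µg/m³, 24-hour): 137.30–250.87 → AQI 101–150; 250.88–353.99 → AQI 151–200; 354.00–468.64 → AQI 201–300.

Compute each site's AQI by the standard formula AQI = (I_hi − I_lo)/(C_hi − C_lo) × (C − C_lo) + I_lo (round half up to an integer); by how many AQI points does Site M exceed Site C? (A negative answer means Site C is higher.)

121

Site C: 178.76 lies in 137.30–250.87, so I_lo=101, I_hi=150, C_lo=137.30, C_hi=250.87.
(150−101)/(250.87−137.30) × (178.76−137.30) + 101 = 49/113.57 × 41.46 + 101 ≈ 118.89 → 119.
Site B 462.68: bracket 354.00–468.64 → index 201–300; slope 99/114.64, offset 108.68.
AQI = 201 + 99/114.64·108.68 ≈ 294.85 ⇒ 295.
Site M: 399.64 lies in 354.00–468.64, so I_lo=201, I_hi=300, C_lo=354.00, C_hi=468.64.
(300−201)/(468.64−354.00) × (399.64−354.00) + 201 = 99/114.64 × 45.64 + 201 ≈ 240.41 → 240.
AQIs: Site C=119, Site B=295, Site M=240. Site M (240) − Site C (119) = 121.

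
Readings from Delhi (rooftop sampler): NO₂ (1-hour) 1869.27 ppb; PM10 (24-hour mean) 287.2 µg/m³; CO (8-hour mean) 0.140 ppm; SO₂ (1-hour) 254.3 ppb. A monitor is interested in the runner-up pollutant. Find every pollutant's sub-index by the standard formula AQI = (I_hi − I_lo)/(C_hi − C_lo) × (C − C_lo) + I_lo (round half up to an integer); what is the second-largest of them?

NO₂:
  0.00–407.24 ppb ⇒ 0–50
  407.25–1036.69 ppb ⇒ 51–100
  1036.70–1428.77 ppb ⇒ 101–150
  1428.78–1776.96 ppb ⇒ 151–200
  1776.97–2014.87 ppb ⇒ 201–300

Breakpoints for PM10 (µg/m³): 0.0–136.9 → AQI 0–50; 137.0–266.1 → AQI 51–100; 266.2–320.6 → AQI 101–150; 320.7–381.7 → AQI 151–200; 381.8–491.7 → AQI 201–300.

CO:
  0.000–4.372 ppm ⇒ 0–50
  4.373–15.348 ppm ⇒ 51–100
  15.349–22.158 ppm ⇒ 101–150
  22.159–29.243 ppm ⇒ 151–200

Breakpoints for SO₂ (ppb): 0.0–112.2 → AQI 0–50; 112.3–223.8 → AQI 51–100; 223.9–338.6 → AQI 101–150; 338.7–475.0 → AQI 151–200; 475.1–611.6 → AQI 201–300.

NO₂: 1869.27 lies in 1776.97–2014.87, so I_lo=201, I_hi=300, C_lo=1776.97, C_hi=2014.87.
(300−201)/(2014.87−1776.97) × (1869.27−1776.97) + 201 = 99/237.90 × 92.30 + 201 ≈ 239.41 → 239.
PM10: 287.2 lies in 266.2–320.6, so I_lo=101, I_hi=150, C_lo=266.2, C_hi=320.6.
(150−101)/(320.6−266.2) × (287.2−266.2) + 101 = 49/54.4 × 21.0 + 101 ≈ 119.92 → 120.
CO 0.140: bracket 0.000–4.372 → index 0–50; slope 50/4.372, offset 0.140.
AQI = 0 + 50/4.372·0.140 ≈ 1.60 ⇒ 2.
SO₂: 254.3 lies in 223.9–338.6, so I_lo=101, I_hi=150, C_lo=223.9, C_hi=338.6.
(150−101)/(338.6−223.9) × (254.3−223.9) + 101 = 49/114.7 × 30.4 + 101 ≈ 113.99 → 114.
Sub-indices: NO₂→239, PM10→120, CO→2, SO₂→114. Ranked high→low: 239, 120, 114, 2. Second-highest sub-index = 120.

120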